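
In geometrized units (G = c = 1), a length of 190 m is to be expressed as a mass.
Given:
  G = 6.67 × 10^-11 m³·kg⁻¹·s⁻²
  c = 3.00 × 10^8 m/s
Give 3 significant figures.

2.56 × 10^29 kg

Length → mass via c²/G.
190 m × (c²/G) = 2.56 × 10^29 kg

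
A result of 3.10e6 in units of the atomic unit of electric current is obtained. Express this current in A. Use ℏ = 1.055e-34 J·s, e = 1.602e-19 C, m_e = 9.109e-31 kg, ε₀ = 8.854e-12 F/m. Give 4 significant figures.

One atomic unit of electric current: I_au = e E_h/ℏ = m_e e⁵/((4πε₀)²ℏ³) = 6.612e-3 A.
3.10e6 × 6.612e-3 A = 2.050e4 A

2.050e4 A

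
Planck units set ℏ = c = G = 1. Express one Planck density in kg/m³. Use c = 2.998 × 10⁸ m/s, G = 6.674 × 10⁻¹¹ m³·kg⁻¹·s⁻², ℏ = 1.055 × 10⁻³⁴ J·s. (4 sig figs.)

5.154 × 10⁹⁶ kg/m³

The unique combination of the constants set to 1 with dimensions of density is ρ_P = c⁵/(ℏG²).
  = 2.422 × 10⁴² / 4.699 × 10⁻⁵⁵
  = 5.154 × 10⁹⁶ kg/m³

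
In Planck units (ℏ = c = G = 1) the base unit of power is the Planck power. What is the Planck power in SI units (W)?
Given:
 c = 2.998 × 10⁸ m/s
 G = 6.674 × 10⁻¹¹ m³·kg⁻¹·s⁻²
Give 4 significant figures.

P_P = c⁵/G
  = 2.422 × 10⁴² / 6.674 × 10⁻¹¹
  = 3.629 × 10⁵² W

3.629 × 10⁵² W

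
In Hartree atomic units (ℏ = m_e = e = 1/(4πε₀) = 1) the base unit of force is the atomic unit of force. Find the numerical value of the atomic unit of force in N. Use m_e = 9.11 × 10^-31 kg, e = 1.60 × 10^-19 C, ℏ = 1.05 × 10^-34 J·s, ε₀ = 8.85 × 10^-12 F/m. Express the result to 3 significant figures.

8.33 × 10^-8 N

F_au = E_h/a₀ = m_e²e⁶/((4πε₀)³ℏ⁴)
E_h = 4.38 × 10^-18 J
a₀ = 5.26 × 10^-11 m
E_h/a₀ = 8.33 × 10^-8 N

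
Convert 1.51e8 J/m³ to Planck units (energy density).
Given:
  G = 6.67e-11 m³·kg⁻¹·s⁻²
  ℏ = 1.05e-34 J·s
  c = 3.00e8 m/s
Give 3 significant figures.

3.23e-106

Planck energy density: u_P = c⁷/(ℏG²) = 4.68e113 J/m³.
1.51e8 / 4.68e113 = 3.23e-106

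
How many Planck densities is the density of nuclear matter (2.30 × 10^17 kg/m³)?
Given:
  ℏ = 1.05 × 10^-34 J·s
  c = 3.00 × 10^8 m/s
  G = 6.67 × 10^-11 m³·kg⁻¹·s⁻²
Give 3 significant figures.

Planck density: ρ_P = c⁵/(ℏG²) = 5.20 × 10^96 kg/m³.
2.30 × 10^17 / 5.20 × 10^96 = 4.42 × 10^-80

4.42 × 10^-80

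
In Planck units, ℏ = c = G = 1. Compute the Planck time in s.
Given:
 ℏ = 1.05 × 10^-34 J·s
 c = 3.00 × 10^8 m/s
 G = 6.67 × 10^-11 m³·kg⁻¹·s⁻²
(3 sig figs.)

From ℏ = c = G = 1 the time scale is t_P = √(ℏG/c⁵).
  = √(2.88 × 10^-87)
  = 5.37 × 10^-44 s

5.37 × 10^-44 s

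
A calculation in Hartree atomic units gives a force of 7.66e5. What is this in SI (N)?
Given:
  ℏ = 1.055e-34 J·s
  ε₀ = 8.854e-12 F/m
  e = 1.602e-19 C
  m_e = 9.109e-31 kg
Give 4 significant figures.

One atomic unit of force: F_au = E_h/a₀ = m_e²e⁶/((4πε₀)³ℏ⁴) = 8.220e-8 N.
7.66e5 × 8.220e-8 N = 0.06296 N

0.06296 N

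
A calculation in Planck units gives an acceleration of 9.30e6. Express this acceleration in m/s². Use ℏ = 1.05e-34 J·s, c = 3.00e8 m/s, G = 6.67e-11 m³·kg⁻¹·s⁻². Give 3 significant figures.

One Planck acceleration: a_P = √(c⁷/(ℏG)) = 5.59e51 m/s².
9.30e6 × 5.59e51 m/s² = 5.20e58 m/s²

5.20e58 m/s²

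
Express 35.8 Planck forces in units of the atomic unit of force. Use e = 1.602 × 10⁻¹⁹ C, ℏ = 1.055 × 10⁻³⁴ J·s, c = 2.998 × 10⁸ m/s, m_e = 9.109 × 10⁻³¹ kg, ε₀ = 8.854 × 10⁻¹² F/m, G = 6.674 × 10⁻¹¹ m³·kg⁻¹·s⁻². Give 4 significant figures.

5.272 × 10⁵²

Planck force: F_P = c⁴/G = 1.210 × 10⁴⁴ N
atomic unit of force: F_au = E_h/a₀ = m_e²e⁶/((4πε₀)³ℏ⁴) = 8.220 × 10⁻⁸ N
35.8 × 1.210 × 10⁴⁴ / 8.220 × 10⁻⁸ = 5.272 × 10⁵²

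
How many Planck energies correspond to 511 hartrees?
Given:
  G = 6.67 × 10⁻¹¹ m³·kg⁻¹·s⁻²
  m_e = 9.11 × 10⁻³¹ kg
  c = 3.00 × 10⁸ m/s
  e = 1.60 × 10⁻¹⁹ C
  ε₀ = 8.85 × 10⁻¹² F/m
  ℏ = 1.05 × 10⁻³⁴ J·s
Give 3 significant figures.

hartree: E_h = m_e e⁴/(4πε₀ℏ)² = 4.38 × 10⁻¹⁸ J
Planck energy: E_P = √(ℏc⁵/G) = 1.96 × 10⁹ J
511 × 4.38 × 10⁻¹⁸ / 1.96 × 10⁹ = 1.14 × 10⁻²⁴

1.14 × 10⁻²⁴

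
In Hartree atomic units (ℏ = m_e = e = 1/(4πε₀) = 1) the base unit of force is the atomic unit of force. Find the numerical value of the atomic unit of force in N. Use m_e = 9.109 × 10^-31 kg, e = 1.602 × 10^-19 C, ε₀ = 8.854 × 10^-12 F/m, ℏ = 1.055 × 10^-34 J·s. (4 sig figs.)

8.220 × 10^-8 N

F_au = E_h/a₀ = m_e²e⁶/((4πε₀)³ℏ⁴)
E_h = 4.354 × 10^-18 J
a₀ = 5.297 × 10^-11 m
E_h/a₀ = 8.220 × 10^-8 N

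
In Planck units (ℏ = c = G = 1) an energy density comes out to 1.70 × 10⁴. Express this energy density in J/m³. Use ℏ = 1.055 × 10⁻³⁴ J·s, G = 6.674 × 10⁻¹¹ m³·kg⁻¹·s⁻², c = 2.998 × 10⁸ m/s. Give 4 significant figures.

One Planck energy density: u_P = c⁷/(ℏG²) = 4.632 × 10¹¹³ J/m³.
1.70 × 10⁴ × 4.632 × 10¹¹³ J/m³ = 7.875 × 10¹¹⁷ J/m³

7.875 × 10¹¹⁷ J/m³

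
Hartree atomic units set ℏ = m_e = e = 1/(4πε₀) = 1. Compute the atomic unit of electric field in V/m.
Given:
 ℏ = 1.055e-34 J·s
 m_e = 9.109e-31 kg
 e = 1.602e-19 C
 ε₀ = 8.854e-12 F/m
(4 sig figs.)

From ℏ = m_e = e = 1/(4πε₀) = 1 the electric field scale is E_au = E_h/(e a₀) = m_e²e⁵/((4πε₀)³ℏ⁴).
E_h = 4.354e-18 J
a₀ = 5.297e-11 m
E_h/(e·a₀) = 5.131e11 V/m

5.131e11 V/m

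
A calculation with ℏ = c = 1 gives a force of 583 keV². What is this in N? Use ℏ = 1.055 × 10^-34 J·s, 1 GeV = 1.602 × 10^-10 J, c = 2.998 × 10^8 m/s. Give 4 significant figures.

4.731 × 10^-4 N

Force is [E]/[L] = [E]²/(ℏc); restore (ℏc)⁻¹.
1 GeV² → 1/(ℏc) × (1 GeV in J)² = 8.114 × 10^5 N.
Convert the energy scale: 583 keV² = 5.83 × 10^-10 GeV².
Result: 5.83 × 10^-10 × 8.114 × 10^5 = 4.731 × 10^-4 N.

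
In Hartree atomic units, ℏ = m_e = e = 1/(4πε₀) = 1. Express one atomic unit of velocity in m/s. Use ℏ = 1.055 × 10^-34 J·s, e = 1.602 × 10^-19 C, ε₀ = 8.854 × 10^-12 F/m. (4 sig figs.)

2.186 × 10^6 m/s

From ℏ = m_e = e = 1/(4πε₀) = 1 the velocity scale is v_au = e²/(4πε₀ℏ).
  = 2.566 × 10^-38 / 1.174 × 10^-44
  = 2.186 × 10^6 m/s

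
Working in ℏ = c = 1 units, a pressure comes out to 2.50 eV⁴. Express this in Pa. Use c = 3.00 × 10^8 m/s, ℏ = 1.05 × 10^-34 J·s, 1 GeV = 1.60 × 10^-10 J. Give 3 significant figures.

52.4 Pa

Pressure is [E]/[L]³ = [E]⁴/(ℏc)³.
1 GeV⁴ → 1/(ℏc)³ × (1 GeV in J)⁴ = 2.10 × 10^37 Pa.
Convert the energy scale: 2.50 eV⁴ = 2.50 × 10^-36 GeV⁴.
Result: 2.50 × 10^-36 × 2.10 × 10^37 = 52.4 Pa.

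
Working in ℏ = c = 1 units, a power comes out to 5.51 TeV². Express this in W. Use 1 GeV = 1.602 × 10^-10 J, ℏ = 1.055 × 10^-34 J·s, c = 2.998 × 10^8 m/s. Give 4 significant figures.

1.340 × 10^21 W

Power is [E]/[T] = [E]²/ℏ.
1 GeV² → 1/ℏ × (1 GeV in J)² = 2.433 × 10^14 W.
Convert the energy scale: 5.51 TeV² = 5.51 × 10^6 GeV².
Result: 5.51 × 10^6 × 2.433 × 10^14 = 1.340 × 10^21 W.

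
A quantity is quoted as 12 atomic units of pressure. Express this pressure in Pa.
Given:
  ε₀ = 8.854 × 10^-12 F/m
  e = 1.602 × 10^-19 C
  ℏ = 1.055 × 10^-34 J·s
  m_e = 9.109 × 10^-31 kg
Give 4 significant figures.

One atomic unit of pressure: P_au = E_h/a₀³ = m_e⁴e¹⁰/((4πε₀)⁵ℏ⁸) = 2.929 × 10^13 Pa.
12 × 2.929 × 10^13 Pa = 3.515 × 10^14 Pa

3.515 × 10^14 Pa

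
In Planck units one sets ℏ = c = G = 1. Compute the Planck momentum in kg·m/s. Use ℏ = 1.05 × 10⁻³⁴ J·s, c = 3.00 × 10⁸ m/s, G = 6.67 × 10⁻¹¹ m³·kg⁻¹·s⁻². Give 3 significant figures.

p_P = √(ℏc³/G)
  = √(42.5)
  = 6.52 kg·m/s

6.52 kg·m/s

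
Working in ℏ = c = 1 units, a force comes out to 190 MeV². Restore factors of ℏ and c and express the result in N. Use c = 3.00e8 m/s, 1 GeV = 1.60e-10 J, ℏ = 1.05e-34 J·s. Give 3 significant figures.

154 N

Force is [E]/[L] = [E]²/(ℏc); restore (ℏc)⁻¹.
1 GeV² → 1/(ℏc) × (1 GeV in J)² = 8.13e5 N.
Convert the energy scale: 190 MeV² = 1.90e-4 GeV².
Result: 1.90e-4 × 8.13e5 = 154 N.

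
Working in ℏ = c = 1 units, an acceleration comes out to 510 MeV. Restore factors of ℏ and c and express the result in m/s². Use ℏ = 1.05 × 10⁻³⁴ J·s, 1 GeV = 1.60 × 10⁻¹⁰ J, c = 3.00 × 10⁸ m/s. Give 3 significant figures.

Acceleration is [L]/[T]² = c·[E]/ℏ.
1 GeV → c/ℏ × (1 GeV in J) = 4.57 × 10³² m/s².
Convert the energy scale: 510 MeV = 0.510 GeV.
Result: 0.510 × 4.57 × 10³² = 2.33 × 10³² m/s².

2.33 × 10³² m/s²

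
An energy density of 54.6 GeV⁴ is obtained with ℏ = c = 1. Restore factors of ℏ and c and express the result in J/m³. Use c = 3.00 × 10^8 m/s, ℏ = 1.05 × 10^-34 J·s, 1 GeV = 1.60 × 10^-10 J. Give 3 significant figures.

[E]/[L]³ = [E]⁴/(ℏc)³; restore (ℏc)⁻³.
1 GeV⁴ → 1/(ℏc)³ × (1 GeV in J)⁴ = 2.10 × 10^37 J/m³.
Result: 54.6 × 2.10 × 10^37 = 1.14 × 10^39 J/m³.

1.14 × 10^39 J/m³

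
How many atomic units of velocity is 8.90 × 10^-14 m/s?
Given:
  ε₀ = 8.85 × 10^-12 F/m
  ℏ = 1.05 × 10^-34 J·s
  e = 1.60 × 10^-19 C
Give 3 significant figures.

4.06 × 10^-20

atomic unit of velocity: v_au = e²/(4πε₀ℏ) = 2.19 × 10^6 m/s.
8.90 × 10^-14 / 2.19 × 10^6 = 4.06 × 10^-20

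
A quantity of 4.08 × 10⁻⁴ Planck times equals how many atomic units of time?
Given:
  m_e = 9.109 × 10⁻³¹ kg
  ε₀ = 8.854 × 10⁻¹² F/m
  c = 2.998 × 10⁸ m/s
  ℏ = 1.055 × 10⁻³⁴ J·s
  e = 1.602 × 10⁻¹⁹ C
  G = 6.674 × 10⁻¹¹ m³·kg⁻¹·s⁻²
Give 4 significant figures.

Planck time: t_P = √(ℏG/c⁵) = 5.392 × 10⁻⁴⁴ s
atomic unit of time: τ_au = (4πε₀)²ℏ³/(m_e e⁴) = 2.423 × 10⁻¹⁷ s
4.08 × 10⁻⁴ × 5.392 × 10⁻⁴⁴ / 2.423 × 10⁻¹⁷ = 9.080 × 10⁻³¹

9.080 × 10⁻³¹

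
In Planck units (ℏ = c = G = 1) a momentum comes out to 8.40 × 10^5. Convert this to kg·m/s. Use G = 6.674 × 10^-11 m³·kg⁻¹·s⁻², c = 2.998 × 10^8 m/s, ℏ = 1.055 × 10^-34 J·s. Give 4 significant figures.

5.482 × 10^6 kg·m/s

One Planck momentum: p_P = √(ℏc³/G) = 6.527 kg·m/s.
8.40 × 10^5 × 6.527 kg·m/s = 5.482 × 10^6 kg·m/s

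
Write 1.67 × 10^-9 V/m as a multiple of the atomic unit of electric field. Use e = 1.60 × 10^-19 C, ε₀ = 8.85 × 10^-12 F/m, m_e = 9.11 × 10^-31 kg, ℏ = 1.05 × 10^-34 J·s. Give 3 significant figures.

atomic unit of electric field: E_au = E_h/(e a₀) = m_e²e⁵/((4πε₀)³ℏ⁴) = 5.20 × 10^11 V/m.
1.67 × 10^-9 / 5.20 × 10^11 = 3.21 × 10^-21

3.21 × 10^-21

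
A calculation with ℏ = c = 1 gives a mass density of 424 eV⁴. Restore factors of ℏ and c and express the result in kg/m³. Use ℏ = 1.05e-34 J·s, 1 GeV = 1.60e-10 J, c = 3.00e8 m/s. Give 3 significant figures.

Mass density is [E]/(c²[L]³) = [E]⁴/(ℏ³c⁵).
1 GeV⁴ → 1/(ℏ³c⁵) × (1 GeV in J)⁴ = 2.33e20 kg/m³.
Convert the energy scale: 424 eV⁴ = 4.24e-34 GeV⁴.
Result: 4.24e-34 × 2.33e20 = 9.88e-14 kg/m³.

9.88e-14 kg/m³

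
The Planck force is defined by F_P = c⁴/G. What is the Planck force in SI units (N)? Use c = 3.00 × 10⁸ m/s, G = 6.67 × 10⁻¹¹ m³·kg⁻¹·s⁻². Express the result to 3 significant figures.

F_P = c⁴/G
  = 8.10 × 10³³ / 6.67 × 10⁻¹¹
  = 1.21 × 10⁴⁴ N

1.21 × 10⁴⁴ N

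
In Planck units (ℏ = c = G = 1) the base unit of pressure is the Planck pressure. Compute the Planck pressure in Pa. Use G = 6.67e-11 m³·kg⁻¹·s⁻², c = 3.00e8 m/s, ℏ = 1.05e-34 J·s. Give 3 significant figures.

p_P = c⁷/(ℏG²)
  = 2.19e59 / 4.67e-55
  = 4.68e113 Pa

4.68e113 Pa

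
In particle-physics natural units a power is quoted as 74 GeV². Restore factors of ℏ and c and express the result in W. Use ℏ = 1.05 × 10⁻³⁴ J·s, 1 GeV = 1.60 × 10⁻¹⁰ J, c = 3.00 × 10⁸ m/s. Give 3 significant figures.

1.80 × 10¹⁶ W

Power is [E]/[T] = [E]²/ℏ.
1 GeV² → 1/ℏ × (1 GeV in J)² = 2.44 × 10¹⁴ W.
Result: 74 × 2.44 × 10¹⁴ = 1.80 × 10¹⁶ W.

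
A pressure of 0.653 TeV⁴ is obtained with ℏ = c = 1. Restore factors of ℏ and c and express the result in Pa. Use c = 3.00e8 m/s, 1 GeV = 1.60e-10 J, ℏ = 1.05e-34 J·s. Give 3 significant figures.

Pressure is [E]/[L]³ = [E]⁴/(ℏc)³.
1 GeV⁴ → 1/(ℏc)³ × (1 GeV in J)⁴ = 2.10e37 Pa.
Convert the energy scale: 0.653 TeV⁴ = 6.53e11 GeV⁴.
Result: 6.53e11 × 2.10e37 = 1.37e49 Pa.

1.37e49 Pa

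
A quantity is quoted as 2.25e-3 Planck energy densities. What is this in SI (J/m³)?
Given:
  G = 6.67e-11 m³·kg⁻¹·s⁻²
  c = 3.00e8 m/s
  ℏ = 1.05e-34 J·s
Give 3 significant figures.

1.05e111 J/m³

One Planck energy density: u_P = c⁷/(ℏG²) = 4.68e113 J/m³.
2.25e-3 × 4.68e113 J/m³ = 1.05e111 J/m³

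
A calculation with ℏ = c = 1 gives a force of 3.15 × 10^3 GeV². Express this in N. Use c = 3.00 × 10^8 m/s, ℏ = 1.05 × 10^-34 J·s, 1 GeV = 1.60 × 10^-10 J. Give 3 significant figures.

2.56 × 10^9 N

Force is [E]/[L] = [E]²/(ℏc); restore (ℏc)⁻¹.
1 GeV² → 1/(ℏc) × (1 GeV in J)² = 8.13 × 10^5 N.
Result: 3.15 × 10^3 × 8.13 × 10^5 = 2.56 × 10^9 N.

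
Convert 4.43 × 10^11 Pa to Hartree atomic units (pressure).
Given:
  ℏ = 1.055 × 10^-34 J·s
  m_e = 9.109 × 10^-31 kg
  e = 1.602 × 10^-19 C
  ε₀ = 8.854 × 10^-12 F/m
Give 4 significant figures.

atomic unit of pressure: P_au = E_h/a₀³ = m_e⁴e¹⁰/((4πε₀)⁵ℏ⁸) = 2.929 × 10^13 Pa.
4.43 × 10^11 / 2.929 × 10^13 = 0.01512

0.01512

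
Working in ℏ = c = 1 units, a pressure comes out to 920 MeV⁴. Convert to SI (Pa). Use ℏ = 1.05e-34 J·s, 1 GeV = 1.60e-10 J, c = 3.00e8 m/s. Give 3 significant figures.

1.93e28 Pa

Pressure is [E]/[L]³ = [E]⁴/(ℏc)³.
1 GeV⁴ → 1/(ℏc)³ × (1 GeV in J)⁴ = 2.10e37 Pa.
Convert the energy scale: 920 MeV⁴ = 9.20e-10 GeV⁴.
Result: 9.20e-10 × 2.10e37 = 1.93e28 Pa.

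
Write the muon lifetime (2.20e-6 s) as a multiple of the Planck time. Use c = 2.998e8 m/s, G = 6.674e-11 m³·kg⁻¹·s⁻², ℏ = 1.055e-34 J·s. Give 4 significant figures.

4.080e37

Planck time: t_P = √(ℏG/c⁵) = 5.392e-44 s.
2.20e-6 / 5.392e-44 = 4.080e37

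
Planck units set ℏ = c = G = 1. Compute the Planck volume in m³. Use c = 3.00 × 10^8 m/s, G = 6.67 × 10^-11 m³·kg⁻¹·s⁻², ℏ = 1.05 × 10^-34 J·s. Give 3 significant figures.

From ℏ = c = G = 1 the volume scale is V_P = (ℏG/c³)^(3/2).
  = √(1.75 × 10^-209)
  = 4.18 × 10^-105 m³

4.18 × 10^-105 m³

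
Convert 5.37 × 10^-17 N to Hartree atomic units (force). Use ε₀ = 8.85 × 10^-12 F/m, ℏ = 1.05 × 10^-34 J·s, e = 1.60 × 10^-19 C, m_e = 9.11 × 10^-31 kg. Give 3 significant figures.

atomic unit of force: F_au = E_h/a₀ = m_e²e⁶/((4πε₀)³ℏ⁴) = 8.33 × 10^-8 N.
5.37 × 10^-17 / 8.33 × 10^-8 = 6.45 × 10^-10

6.45 × 10^-10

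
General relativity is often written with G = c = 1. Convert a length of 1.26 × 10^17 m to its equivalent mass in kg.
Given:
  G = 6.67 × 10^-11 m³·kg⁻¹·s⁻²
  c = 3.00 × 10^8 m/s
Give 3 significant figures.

1.70 × 10^44 kg

Length → mass via c²/G.
1.26 × 10^17 m × (c²/G) = 1.70 × 10^44 kg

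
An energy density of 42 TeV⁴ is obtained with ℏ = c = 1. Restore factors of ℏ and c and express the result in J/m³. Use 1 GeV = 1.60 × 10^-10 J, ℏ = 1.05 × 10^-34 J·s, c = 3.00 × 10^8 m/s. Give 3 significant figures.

8.81 × 10^50 J/m³

[E]/[L]³ = [E]⁴/(ℏc)³; restore (ℏc)⁻³.
1 GeV⁴ → 1/(ℏc)³ × (1 GeV in J)⁴ = 2.10 × 10^37 J/m³.
Convert the energy scale: 42 TeV⁴ = 4.20 × 10^13 GeV⁴.
Result: 4.20 × 10^13 × 2.10 × 10^37 = 8.81 × 10^50 J/m³.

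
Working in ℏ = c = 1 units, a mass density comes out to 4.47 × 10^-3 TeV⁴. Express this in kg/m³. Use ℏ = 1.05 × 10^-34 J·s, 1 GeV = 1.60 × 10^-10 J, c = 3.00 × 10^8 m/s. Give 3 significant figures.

Mass density is [E]/(c²[L]³) = [E]⁴/(ℏ³c⁵).
1 GeV⁴ → 1/(ℏ³c⁵) × (1 GeV in J)⁴ = 2.33 × 10^20 kg/m³.
Convert the energy scale: 4.47 × 10^-3 TeV⁴ = 4.47 × 10^9 GeV⁴.
Result: 4.47 × 10^9 × 2.33 × 10^20 = 1.04 × 10^30 kg/m³.

1.04 × 10^30 kg/m³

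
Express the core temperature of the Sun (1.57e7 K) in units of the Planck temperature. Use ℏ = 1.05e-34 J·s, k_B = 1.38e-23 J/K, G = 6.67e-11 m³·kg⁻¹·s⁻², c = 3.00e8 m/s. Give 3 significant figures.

Planck temperature: T_P = √(ℏc⁵/G) / k_B = 1.42e32 K.
1.57e7 / 1.42e32 = 1.11e-25

1.11e-25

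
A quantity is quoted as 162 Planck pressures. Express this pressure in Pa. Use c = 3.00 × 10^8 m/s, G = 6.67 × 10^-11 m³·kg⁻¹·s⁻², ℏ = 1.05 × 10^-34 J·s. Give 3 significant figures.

One Planck pressure: p_P = c⁷/(ℏG²) = 4.68 × 10^113 Pa.
162 × 4.68 × 10^113 Pa = 7.58 × 10^115 Pa

7.58 × 10^115 Pa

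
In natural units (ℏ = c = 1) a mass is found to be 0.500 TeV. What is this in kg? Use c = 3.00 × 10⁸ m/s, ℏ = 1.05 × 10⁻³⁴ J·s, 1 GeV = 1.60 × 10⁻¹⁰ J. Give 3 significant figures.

8.89 × 10⁻²⁵ kg

Mass is [E]/c²; divide by c².
1 GeV → 1/c² × (1 GeV in J) = 1.78 × 10⁻²⁷ kg.
Convert the energy scale: 0.500 TeV = 500 GeV.
Result: 500 × 1.78 × 10⁻²⁷ = 8.89 × 10⁻²⁵ kg.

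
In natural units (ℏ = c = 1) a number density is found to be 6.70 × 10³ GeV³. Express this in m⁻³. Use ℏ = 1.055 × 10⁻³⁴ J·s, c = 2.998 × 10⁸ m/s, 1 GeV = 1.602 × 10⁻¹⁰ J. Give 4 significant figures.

Number density is [L]⁻³ = [E]³/(ℏc)³.
1 GeV³ → 1/(ℏc)³ × (1 GeV in J)³ = 1.299 × 10⁴⁷ m⁻³.
Result: 6.70 × 10³ × 1.299 × 10⁴⁷ = 8.706 × 10⁵⁰ m⁻³.

8.706 × 10⁵⁰ m⁻³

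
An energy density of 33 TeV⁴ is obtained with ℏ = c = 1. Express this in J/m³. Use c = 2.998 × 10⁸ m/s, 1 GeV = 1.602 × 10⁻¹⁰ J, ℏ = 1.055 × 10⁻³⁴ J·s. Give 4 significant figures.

6.869 × 10⁵⁰ J/m³

[E]/[L]³ = [E]⁴/(ℏc)³; restore (ℏc)⁻³.
1 GeV⁴ → 1/(ℏc)³ × (1 GeV in J)⁴ = 2.082 × 10³⁷ J/m³.
Convert the energy scale: 33 TeV⁴ = 3.30 × 10¹³ GeV⁴.
Result: 3.30 × 10¹³ × 2.082 × 10³⁷ = 6.869 × 10⁵⁰ J/m³.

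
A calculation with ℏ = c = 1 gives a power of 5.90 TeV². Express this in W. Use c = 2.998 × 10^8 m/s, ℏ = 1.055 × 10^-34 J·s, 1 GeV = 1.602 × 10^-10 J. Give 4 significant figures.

Power is [E]/[T] = [E]²/ℏ.
1 GeV² → 1/ℏ × (1 GeV in J)² = 2.433 × 10^14 W.
Convert the energy scale: 5.90 TeV² = 5.90 × 10^6 GeV².
Result: 5.90 × 10^6 × 2.433 × 10^14 = 1.435 × 10^21 W.

1.435 × 10^21 W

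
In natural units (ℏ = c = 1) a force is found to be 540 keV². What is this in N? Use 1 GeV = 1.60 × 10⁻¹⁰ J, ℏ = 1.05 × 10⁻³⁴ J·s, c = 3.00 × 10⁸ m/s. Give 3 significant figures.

4.39 × 10⁻⁴ N

Force is [E]/[L] = [E]²/(ℏc); restore (ℏc)⁻¹.
1 GeV² → 1/(ℏc) × (1 GeV in J)² = 8.13 × 10⁵ N.
Convert the energy scale: 540 keV² = 5.40 × 10⁻¹⁰ GeV².
Result: 5.40 × 10⁻¹⁰ × 8.13 × 10⁵ = 4.39 × 10⁻⁴ N.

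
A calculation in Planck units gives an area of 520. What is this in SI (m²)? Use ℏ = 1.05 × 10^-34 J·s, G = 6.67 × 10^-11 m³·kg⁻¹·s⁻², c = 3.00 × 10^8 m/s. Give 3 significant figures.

1.35 × 10^-67 m²

One Planck area: A_P = ℏG/c³ = 2.59 × 10^-70 m².
520 × 2.59 × 10^-70 m² = 1.35 × 10^-67 m²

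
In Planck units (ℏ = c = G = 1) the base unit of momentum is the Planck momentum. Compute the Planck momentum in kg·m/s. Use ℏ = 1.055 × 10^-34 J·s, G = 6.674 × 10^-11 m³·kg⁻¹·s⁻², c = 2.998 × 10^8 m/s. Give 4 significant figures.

6.527 kg·m/s

p_P = √(ℏc³/G)
  = √(42.60)
  = 6.527 kg·m/s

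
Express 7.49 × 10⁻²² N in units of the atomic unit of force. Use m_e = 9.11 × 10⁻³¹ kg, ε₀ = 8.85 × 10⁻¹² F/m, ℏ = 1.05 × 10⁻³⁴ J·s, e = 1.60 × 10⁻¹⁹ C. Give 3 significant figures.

8.99 × 10⁻¹⁵

atomic unit of force: F_au = E_h/a₀ = m_e²e⁶/((4πε₀)³ℏ⁴) = 8.33 × 10⁻⁸ N.
7.49 × 10⁻²² / 8.33 × 10⁻⁸ = 8.99 × 10⁻¹⁵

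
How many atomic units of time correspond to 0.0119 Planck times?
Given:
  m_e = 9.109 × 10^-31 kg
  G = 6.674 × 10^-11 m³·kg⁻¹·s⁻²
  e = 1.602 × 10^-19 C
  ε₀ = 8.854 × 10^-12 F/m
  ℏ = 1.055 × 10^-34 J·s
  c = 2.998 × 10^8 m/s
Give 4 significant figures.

Planck time: t_P = √(ℏG/c⁵) = 5.392 × 10^-44 s
atomic unit of time: τ_au = (4πε₀)²ℏ³/(m_e e⁴) = 2.423 × 10^-17 s
0.0119 × 5.392 × 10^-44 / 2.423 × 10^-17 = 2.648 × 10^-29

2.648 × 10^-29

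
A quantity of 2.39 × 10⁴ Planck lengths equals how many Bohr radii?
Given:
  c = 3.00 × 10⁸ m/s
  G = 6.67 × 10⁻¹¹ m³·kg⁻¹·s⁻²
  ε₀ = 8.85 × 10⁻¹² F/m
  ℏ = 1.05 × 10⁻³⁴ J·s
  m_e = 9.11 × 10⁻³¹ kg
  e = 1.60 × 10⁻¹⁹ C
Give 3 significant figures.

7.32 × 10⁻²¹

Planck length: ℓ_P = √(ℏG/c³) = 1.61 × 10⁻³⁵ m
Bohr radius: a₀ = 4πε₀ℏ²/(m_e e²) = 5.26 × 10⁻¹¹ m
2.39 × 10⁴ × 1.61 × 10⁻³⁵ / 5.26 × 10⁻¹¹ = 7.32 × 10⁻²¹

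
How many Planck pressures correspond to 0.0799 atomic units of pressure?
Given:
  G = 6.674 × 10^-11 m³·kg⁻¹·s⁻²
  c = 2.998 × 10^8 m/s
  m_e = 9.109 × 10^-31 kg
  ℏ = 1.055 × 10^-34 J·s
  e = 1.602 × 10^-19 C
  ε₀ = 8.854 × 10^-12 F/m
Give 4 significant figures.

5.052 × 10^-102

atomic unit of pressure: P_au = E_h/a₀³ = m_e⁴e¹⁰/((4πε₀)⁵ℏ⁸) = 2.929 × 10^13 Pa
Planck pressure: p_P = c⁷/(ℏG²) = 4.632 × 10^113 Pa
0.0799 × 2.929 × 10^13 / 4.632 × 10^113 = 5.052 × 10^-102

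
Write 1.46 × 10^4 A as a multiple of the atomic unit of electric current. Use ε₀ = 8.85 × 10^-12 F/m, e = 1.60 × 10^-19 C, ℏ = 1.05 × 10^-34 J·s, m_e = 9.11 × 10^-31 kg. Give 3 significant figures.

2.19 × 10^6

atomic unit of electric current: I_au = e E_h/ℏ = m_e e⁵/((4πε₀)²ℏ³) = 6.67 × 10^-3 A.
1.46 × 10^4 / 6.67 × 10^-3 = 2.19 × 10^6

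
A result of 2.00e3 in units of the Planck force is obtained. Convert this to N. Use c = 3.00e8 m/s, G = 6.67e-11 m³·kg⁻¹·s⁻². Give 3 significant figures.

2.43e47 N

One Planck force: F_P = c⁴/G = 1.21e44 N.
2.00e3 × 1.21e44 N = 2.43e47 N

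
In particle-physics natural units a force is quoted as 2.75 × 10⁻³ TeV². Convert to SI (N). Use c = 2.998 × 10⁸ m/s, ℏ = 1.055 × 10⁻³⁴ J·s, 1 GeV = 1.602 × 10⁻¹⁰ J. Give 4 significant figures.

2.231 × 10⁹ N

Force is [E]/[L] = [E]²/(ℏc); restore (ℏc)⁻¹.
1 GeV² → 1/(ℏc) × (1 GeV in J)² = 8.114 × 10⁵ N.
Convert the energy scale: 2.75 × 10⁻³ TeV² = 2.75 × 10³ GeV².
Result: 2.75 × 10³ × 8.114 × 10⁵ = 2.231 × 10⁹ N.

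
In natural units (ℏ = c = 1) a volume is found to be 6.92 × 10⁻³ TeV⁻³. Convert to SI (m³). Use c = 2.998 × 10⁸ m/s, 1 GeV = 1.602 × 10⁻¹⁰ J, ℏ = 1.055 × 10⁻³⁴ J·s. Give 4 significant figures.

Volume is [L]³ = [E]⁻³·(ℏc)³.
1 GeV⁻³ → (ℏc)³ × (1 GeV in J)⁻³ = 7.696 × 10⁻⁴⁸ m³.
Convert the energy scale: 6.92 × 10⁻³ TeV⁻³ = 6.92 × 10⁻¹² GeV⁻³.
Result: 6.92 × 10⁻¹² × 7.696 × 10⁻⁴⁸ = 5.326 × 10⁻⁵⁹ m³.

5.326 × 10⁻⁵⁹ m³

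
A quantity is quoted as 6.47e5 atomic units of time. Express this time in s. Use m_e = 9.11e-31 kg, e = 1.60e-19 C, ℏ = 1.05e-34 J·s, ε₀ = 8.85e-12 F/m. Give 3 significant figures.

One atomic unit of time: τ_au = (4πε₀)²ℏ³/(m_e e⁴) = 2.40e-17 s.
6.47e5 × 2.40e-17 s = 1.55e-11 s

1.55e-11 s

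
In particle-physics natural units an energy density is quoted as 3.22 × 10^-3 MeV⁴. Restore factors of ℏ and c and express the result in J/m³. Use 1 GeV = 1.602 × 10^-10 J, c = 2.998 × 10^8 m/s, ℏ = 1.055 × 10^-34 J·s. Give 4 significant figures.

[E]/[L]³ = [E]⁴/(ℏc)³; restore (ℏc)⁻³.
1 GeV⁴ → 1/(ℏc)³ × (1 GeV in J)⁴ = 2.082 × 10^37 J/m³.
Convert the energy scale: 3.22 × 10^-3 MeV⁴ = 3.22 × 10^-15 GeV⁴.
Result: 3.22 × 10^-15 × 2.082 × 10^37 = 6.703 × 10^22 J/m³.

6.703 × 10^22 J/m³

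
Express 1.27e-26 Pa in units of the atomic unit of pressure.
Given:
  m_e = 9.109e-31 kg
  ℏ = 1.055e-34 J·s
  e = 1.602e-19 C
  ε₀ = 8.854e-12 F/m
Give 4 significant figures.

atomic unit of pressure: P_au = E_h/a₀³ = m_e⁴e¹⁰/((4πε₀)⁵ℏ⁸) = 2.929e13 Pa.
1.27e-26 / 2.929e13 = 4.336e-40

4.336e-40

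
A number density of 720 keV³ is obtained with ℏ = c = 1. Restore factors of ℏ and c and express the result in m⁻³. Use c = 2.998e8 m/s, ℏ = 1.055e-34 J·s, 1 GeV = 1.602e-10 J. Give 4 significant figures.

Number density is [L]⁻³ = [E]³/(ℏc)³.
1 GeV³ → 1/(ℏc)³ × (1 GeV in J)³ = 1.299e47 m⁻³.
Convert the energy scale: 720 keV³ = 7.20e-16 GeV³.
Result: 7.20e-16 × 1.299e47 = 9.356e31 m⁻³.

9.356e31 m⁻³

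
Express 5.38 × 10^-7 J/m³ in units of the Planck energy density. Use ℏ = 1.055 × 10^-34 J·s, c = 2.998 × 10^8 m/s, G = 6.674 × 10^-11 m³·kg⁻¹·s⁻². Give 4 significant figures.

1.161 × 10^-120

Planck energy density: u_P = c⁷/(ℏG²) = 4.632 × 10^113 J/m³.
5.38 × 10^-7 / 4.632 × 10^113 = 1.161 × 10^-120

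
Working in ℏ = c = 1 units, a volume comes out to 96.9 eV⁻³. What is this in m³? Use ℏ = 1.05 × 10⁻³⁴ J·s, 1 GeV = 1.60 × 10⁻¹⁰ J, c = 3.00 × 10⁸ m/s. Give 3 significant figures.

7.39 × 10⁻¹⁹ m³

Volume is [L]³ = [E]⁻³·(ℏc)³.
1 GeV⁻³ → (ℏc)³ × (1 GeV in J)⁻³ = 7.63 × 10⁻⁴⁸ m³.
Convert the energy scale: 96.9 eV⁻³ = 9.69 × 10²⁸ GeV⁻³.
Result: 9.69 × 10²⁸ × 7.63 × 10⁻⁴⁸ = 7.39 × 10⁻¹⁹ m³.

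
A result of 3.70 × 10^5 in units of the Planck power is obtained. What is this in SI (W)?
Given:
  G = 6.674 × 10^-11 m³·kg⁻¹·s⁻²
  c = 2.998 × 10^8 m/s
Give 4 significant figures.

One Planck power: P_P = c⁵/G = 3.629 × 10^52 W.
3.70 × 10^5 × 3.629 × 10^52 W = 1.343 × 10^58 W

1.343 × 10^58 W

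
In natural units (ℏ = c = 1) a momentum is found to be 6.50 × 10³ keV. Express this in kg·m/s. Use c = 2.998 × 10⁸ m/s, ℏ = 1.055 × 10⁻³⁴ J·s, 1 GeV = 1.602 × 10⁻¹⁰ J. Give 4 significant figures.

3.473 × 10⁻²¹ kg·m/s

Momentum is [E]/c; divide by c.
1 GeV → 1/c × (1 GeV in J) = 5.344 × 10⁻¹⁹ kg·m/s.
Convert the energy scale: 6.50 × 10³ keV = 6.50 × 10⁻³ GeV.
Result: 6.50 × 10⁻³ × 5.344 × 10⁻¹⁹ = 3.473 × 10⁻²¹ kg·m/s.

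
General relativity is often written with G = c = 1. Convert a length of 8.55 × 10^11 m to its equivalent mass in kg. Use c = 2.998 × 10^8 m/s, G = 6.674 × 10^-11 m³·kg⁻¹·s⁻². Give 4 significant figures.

Length → mass via c²/G.
8.55 × 10^11 m × (c²/G) = 1.151 × 10^39 kg

1.151 × 10^39 kg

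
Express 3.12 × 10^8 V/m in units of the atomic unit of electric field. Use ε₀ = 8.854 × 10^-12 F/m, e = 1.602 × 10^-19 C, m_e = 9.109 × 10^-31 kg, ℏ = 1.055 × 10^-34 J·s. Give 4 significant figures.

atomic unit of electric field: E_au = E_h/(e a₀) = m_e²e⁵/((4πε₀)³ℏ⁴) = 5.131 × 10^11 V/m.
3.12 × 10^8 / 5.131 × 10^11 = 6.081 × 10^-4

6.081 × 10^-4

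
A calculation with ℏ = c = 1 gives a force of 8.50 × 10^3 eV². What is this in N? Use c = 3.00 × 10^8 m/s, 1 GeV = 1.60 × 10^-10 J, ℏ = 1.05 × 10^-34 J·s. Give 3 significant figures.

Force is [E]/[L] = [E]²/(ℏc); restore (ℏc)⁻¹.
1 GeV² → 1/(ℏc) × (1 GeV in J)² = 8.13 × 10^5 N.
Convert the energy scale: 8.50 × 10^3 eV² = 8.50 × 10^-15 GeV².
Result: 8.50 × 10^-15 × 8.13 × 10^5 = 6.91 × 10^-9 N.

6.91 × 10^-9 N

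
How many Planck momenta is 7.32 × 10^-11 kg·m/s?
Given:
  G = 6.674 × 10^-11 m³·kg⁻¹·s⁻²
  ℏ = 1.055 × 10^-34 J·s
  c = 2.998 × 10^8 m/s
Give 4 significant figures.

1.122 × 10^-11

Planck momentum: p_P = √(ℏc³/G) = 6.527 kg·m/s.
7.32 × 10^-11 / 6.527 = 1.122 × 10^-11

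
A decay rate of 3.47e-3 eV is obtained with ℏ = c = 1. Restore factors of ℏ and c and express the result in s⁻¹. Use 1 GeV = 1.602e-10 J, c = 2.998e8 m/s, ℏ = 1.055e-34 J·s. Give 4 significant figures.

A rate is [E]/ℏ; divide by ℏ.
1 GeV → 1/ℏ × (1 GeV in J) = 1.518e24 s⁻¹.
Convert the energy scale: 3.47e-3 eV = 3.47e-12 GeV.
Result: 3.47e-12 × 1.518e24 = 5.269e12 s⁻¹.

5.269e12 s⁻¹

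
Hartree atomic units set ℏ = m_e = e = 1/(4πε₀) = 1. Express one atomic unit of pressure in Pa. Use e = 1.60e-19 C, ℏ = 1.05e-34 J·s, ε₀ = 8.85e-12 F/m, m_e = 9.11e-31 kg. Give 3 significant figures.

Dimensional analysis gives P_au = E_h/a₀³ = m_e⁴e¹⁰/((4πε₀)⁵ℏ⁸).
E_h = 4.38e-18 J
a₀ = 5.26e-11 m
E_h/a₀³ = 3.01e13 Pa

3.01e13 Pa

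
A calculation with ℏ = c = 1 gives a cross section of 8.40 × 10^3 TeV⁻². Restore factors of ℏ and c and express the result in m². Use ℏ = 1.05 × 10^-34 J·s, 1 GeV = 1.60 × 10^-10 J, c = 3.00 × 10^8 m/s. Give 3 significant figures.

Area is [L]² = [E]⁻²·(ℏc)²; restore (ℏc)².
1 GeV⁻² → (ℏc)² × (1 GeV in J)⁻² = 3.88 × 10^-32 m².
Convert the energy scale: 8.40 × 10^3 TeV⁻² = 8.40 × 10^-3 GeV⁻².
Result: 8.40 × 10^-3 × 3.88 × 10^-32 = 3.26 × 10^-34 m².

3.26 × 10^-34 m²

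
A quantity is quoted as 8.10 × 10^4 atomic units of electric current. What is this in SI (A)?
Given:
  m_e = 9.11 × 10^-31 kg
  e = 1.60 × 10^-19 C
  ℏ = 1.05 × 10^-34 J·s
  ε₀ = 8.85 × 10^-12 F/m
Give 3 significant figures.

One atomic unit of electric current: I_au = e E_h/ℏ = m_e e⁵/((4πε₀)²ℏ³) = 6.67 × 10^-3 A.
8.10 × 10^4 × 6.67 × 10^-3 A = 540 A

540 A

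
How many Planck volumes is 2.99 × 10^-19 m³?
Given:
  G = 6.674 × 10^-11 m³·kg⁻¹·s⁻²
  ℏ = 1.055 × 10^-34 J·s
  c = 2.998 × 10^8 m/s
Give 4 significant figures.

7.079 × 10^85

Planck volume: V_P = (ℏG/c³)^(3/2) = 4.224 × 10^-105 m³.
2.99 × 10^-19 / 4.224 × 10^-105 = 7.079 × 10^85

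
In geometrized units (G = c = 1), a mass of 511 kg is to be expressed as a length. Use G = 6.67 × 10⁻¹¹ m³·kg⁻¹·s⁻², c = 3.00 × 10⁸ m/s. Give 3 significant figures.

3.79 × 10⁻²⁵ m

In G = c = 1 units mass has dimensions of length; the conversion factor is G/c².
511 kg × (G/c²) = 3.79 × 10⁻²⁵ m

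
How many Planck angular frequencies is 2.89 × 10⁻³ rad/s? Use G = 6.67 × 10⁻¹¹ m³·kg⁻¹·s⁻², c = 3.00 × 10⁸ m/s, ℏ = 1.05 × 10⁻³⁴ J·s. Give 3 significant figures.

1.55 × 10⁻⁴⁶

Planck angular frequency: ω_P = √(c⁵/(ℏG)) = 1.86 × 10⁴³ rad/s.
2.89 × 10⁻³ / 1.86 × 10⁴³ = 1.55 × 10⁻⁴⁶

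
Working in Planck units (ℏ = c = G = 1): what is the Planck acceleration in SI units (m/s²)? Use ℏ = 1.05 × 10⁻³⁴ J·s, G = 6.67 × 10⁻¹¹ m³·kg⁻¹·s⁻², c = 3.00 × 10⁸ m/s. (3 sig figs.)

From ℏ = c = G = 1 the acceleration scale is a_P = √(c⁷/(ℏG)).
  = √(3.12 × 10¹⁰³)
  = 5.59 × 10⁵¹ m/s²

5.59 × 10⁵¹ m/s²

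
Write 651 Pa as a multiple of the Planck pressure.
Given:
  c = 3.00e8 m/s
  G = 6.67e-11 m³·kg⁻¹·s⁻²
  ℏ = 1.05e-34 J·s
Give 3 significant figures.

Planck pressure: p_P = c⁷/(ℏG²) = 4.68e113 Pa.
651 / 4.68e113 = 1.39e-111

1.39e-111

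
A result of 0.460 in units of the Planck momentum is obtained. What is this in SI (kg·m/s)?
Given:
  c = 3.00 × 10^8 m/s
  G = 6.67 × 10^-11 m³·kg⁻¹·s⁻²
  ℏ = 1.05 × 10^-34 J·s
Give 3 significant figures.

One Planck momentum: p_P = √(ℏc³/G) = 6.52 kg·m/s.
0.460 × 6.52 kg·m/s = 3 kg·m/s

3 kg·m/s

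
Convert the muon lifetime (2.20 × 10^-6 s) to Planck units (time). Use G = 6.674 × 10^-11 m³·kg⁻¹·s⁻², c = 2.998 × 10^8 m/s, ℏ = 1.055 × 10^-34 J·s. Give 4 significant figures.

4.080 × 10^37

Planck time: t_P = √(ℏG/c⁵) = 5.392 × 10^-44 s.
2.20 × 10^-6 / 5.392 × 10^-44 = 4.080 × 10^37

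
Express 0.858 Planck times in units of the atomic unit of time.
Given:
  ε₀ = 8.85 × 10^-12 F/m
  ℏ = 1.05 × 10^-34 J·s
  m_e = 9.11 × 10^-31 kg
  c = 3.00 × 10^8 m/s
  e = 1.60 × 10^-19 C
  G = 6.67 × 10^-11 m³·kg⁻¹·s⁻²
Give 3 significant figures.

1.92 × 10^-27

Planck time: t_P = √(ℏG/c⁵) = 5.37 × 10^-44 s
atomic unit of time: τ_au = (4πε₀)²ℏ³/(m_e e⁴) = 2.40 × 10^-17 s
0.858 × 5.37 × 10^-44 / 2.40 × 10^-17 = 1.92 × 10^-27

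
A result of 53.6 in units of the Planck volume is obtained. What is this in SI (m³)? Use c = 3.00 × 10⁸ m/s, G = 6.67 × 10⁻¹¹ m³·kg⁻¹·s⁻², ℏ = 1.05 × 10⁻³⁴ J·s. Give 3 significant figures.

One Planck volume: V_P = (ℏG/c³)^(3/2) = 4.18 × 10⁻¹⁰⁵ m³.
53.6 × 4.18 × 10⁻¹⁰⁵ m³ = 2.24 × 10⁻¹⁰³ m³

2.24 × 10⁻¹⁰³ m³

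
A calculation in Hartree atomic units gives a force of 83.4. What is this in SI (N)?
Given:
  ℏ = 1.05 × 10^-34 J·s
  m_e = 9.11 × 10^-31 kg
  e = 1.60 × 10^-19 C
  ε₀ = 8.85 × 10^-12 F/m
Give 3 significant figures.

6.95 × 10^-6 N

One atomic unit of force: F_au = E_h/a₀ = m_e²e⁶/((4πε₀)³ℏ⁴) = 8.33 × 10^-8 N.
83.4 × 8.33 × 10^-8 N = 6.95 × 10^-6 N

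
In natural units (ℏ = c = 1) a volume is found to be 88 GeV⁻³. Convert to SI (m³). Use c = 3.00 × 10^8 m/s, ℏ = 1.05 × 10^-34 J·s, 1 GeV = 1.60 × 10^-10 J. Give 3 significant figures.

Volume is [L]³ = [E]⁻³·(ℏc)³.
1 GeV⁻³ → (ℏc)³ × (1 GeV in J)⁻³ = 7.63 × 10^-48 m³.
Result: 88 × 7.63 × 10^-48 = 6.72 × 10^-46 m³.

6.72 × 10^-46 m³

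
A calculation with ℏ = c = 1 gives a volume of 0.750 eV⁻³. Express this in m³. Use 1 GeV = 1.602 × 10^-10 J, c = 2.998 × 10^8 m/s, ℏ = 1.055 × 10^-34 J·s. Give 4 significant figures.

Volume is [L]³ = [E]⁻³·(ℏc)³.
1 GeV⁻³ → (ℏc)³ × (1 GeV in J)⁻³ = 7.696 × 10^-48 m³.
Convert the energy scale: 0.750 eV⁻³ = 7.50 × 10^26 GeV⁻³.
Result: 7.50 × 10^26 × 7.696 × 10^-48 = 5.772 × 10^-21 m³.

5.772 × 10^-21 m³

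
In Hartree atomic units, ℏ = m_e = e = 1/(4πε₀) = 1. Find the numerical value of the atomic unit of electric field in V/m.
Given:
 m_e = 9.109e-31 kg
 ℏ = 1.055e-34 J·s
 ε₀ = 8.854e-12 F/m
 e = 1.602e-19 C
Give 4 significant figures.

5.131e11 V/m

Dimensional analysis gives E_au = E_h/(e a₀) = m_e²e⁵/((4πε₀)³ℏ⁴).
E_h = 4.354e-18 J
a₀ = 5.297e-11 m
E_h/(e·a₀) = 5.131e11 V/m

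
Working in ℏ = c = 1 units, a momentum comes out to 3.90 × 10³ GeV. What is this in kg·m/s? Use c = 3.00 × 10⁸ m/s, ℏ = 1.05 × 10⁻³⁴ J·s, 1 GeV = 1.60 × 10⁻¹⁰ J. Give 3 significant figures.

2.08 × 10⁻¹⁵ kg·m/s

Momentum is [E]/c; divide by c.
1 GeV → 1/c × (1 GeV in J) = 5.33 × 10⁻¹⁹ kg·m/s.
Result: 3.90 × 10³ × 5.33 × 10⁻¹⁹ = 2.08 × 10⁻¹⁵ kg·m/s.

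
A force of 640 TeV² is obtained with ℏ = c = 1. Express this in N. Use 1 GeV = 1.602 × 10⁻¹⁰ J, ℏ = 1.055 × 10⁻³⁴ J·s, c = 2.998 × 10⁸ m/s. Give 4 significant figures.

Force is [E]/[L] = [E]²/(ℏc); restore (ℏc)⁻¹.
1 GeV² → 1/(ℏc) × (1 GeV in J)² = 8.114 × 10⁵ N.
Convert the energy scale: 640 TeV² = 6.40 × 10⁸ GeV².
Result: 6.40 × 10⁸ × 8.114 × 10⁵ = 5.193 × 10¹⁴ N.

5.193 × 10¹⁴ N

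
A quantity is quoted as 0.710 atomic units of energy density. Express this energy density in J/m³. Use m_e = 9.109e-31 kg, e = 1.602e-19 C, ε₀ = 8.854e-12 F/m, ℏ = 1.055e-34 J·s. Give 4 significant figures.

One atomic unit of energy density: u_au = E_h/a₀³ = m_e⁴e¹⁰/((4πε₀)⁵ℏ⁸) = 2.929e13 J/m³.
0.710 × 2.929e13 J/m³ = 2.080e13 J/m³

2.080e13 J/m³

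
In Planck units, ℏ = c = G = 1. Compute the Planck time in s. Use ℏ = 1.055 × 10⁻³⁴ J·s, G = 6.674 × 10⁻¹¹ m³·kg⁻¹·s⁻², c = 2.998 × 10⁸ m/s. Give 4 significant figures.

The unique combination of the constants set to 1 with dimensions of time is t_P = √(ℏG/c⁵).
  = √(2.907 × 10⁻⁸⁷)
  = 5.392 × 10⁻⁴⁴ s

5.392 × 10⁻⁴⁴ s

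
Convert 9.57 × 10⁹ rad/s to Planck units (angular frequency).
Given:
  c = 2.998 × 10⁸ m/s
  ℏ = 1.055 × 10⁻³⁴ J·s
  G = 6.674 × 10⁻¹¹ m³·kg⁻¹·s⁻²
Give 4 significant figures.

Planck angular frequency: ω_P = √(c⁵/(ℏG)) = 1.855 × 10⁴³ rad/s.
9.57 × 10⁹ / 1.855 × 10⁴³ = 5.160 × 10⁻³⁴

5.160 × 10⁻³⁴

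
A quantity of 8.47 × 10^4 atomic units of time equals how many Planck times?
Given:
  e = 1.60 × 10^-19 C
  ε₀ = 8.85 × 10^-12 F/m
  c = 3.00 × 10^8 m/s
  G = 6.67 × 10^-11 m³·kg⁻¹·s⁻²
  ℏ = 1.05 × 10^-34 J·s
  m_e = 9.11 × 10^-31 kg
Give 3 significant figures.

atomic unit of time: τ_au = (4πε₀)²ℏ³/(m_e e⁴) = 2.40 × 10^-17 s
Planck time: t_P = √(ℏG/c⁵) = 5.37 × 10^-44 s
8.47 × 10^4 × 2.40 × 10^-17 / 5.37 × 10^-44 = 3.78 × 10^31

3.78 × 10^31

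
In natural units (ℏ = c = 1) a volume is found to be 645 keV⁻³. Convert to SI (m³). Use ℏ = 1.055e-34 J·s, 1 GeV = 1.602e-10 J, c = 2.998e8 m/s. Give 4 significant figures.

Volume is [L]³ = [E]⁻³·(ℏc)³.
1 GeV⁻³ → (ℏc)³ × (1 GeV in J)⁻³ = 7.696e-48 m³.
Convert the energy scale: 645 keV⁻³ = 6.45e20 GeV⁻³.
Result: 6.45e20 × 7.696e-48 = 4.964e-27 m³.

4.964e-27 m³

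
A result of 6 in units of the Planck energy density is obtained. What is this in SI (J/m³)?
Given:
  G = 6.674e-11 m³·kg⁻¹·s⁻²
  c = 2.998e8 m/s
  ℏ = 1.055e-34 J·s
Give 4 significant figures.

One Planck energy density: u_P = c⁷/(ℏG²) = 4.632e113 J/m³.
6 × 4.632e113 J/m³ = 2.779e114 J/m³

2.779e114 J/m³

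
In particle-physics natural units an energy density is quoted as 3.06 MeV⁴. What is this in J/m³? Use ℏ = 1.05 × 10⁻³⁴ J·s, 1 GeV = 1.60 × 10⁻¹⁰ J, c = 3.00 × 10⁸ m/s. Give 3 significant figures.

6.42 × 10²⁵ J/m³

[E]/[L]³ = [E]⁴/(ℏc)³; restore (ℏc)⁻³.
1 GeV⁴ → 1/(ℏc)³ × (1 GeV in J)⁴ = 2.10 × 10³⁷ J/m³.
Convert the energy scale: 3.06 MeV⁴ = 3.06 × 10⁻¹² GeV⁴.
Result: 3.06 × 10⁻¹² × 2.10 × 10³⁷ = 6.42 × 10²⁵ J/m³.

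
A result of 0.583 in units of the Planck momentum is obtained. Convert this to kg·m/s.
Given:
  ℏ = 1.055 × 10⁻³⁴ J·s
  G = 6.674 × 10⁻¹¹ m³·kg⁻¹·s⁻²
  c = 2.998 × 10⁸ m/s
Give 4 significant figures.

One Planck momentum: p_P = √(ℏc³/G) = 6.527 kg·m/s.
0.583 × 6.527 kg·m/s = 3.805 kg·m/s

3.805 kg·m/s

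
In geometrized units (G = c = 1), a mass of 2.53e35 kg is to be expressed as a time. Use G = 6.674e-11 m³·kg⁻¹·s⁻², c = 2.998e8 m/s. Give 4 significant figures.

0.6266 s

Mass → time via G/c³.
2.53e35 kg × (G/c³) = 0.6266 s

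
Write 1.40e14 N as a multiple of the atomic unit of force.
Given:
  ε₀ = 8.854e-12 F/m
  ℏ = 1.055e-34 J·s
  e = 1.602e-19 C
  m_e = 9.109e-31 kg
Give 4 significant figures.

atomic unit of force: F_au = E_h/a₀ = m_e²e⁶/((4πε₀)³ℏ⁴) = 8.220e-8 N.
1.40e14 / 8.220e-8 = 1.703e21

1.703e21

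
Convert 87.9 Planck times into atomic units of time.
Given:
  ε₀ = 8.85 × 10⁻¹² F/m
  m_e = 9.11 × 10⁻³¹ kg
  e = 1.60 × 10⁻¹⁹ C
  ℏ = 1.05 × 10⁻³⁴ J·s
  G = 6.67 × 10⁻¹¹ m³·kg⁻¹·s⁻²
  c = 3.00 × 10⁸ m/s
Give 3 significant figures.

1.97 × 10⁻²⁵

Planck time: t_P = √(ℏG/c⁵) = 5.37 × 10⁻⁴⁴ s
atomic unit of time: τ_au = (4πε₀)²ℏ³/(m_e e⁴) = 2.40 × 10⁻¹⁷ s
87.9 × 5.37 × 10⁻⁴⁴ / 2.40 × 10⁻¹⁷ = 1.97 × 10⁻²⁵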